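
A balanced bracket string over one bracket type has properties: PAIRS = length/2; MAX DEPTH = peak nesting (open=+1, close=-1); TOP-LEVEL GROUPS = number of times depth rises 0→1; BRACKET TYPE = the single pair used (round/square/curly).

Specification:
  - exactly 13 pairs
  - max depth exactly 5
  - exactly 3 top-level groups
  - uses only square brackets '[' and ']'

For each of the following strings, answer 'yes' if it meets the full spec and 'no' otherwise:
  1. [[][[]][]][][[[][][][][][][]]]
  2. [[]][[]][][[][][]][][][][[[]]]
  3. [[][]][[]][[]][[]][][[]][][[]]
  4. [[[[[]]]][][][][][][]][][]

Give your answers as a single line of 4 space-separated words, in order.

Answer: no no no yes

Derivation:
String 1 '[[][[]][]][][[[][][][][][][]]]': depth seq [1 2 1 2 3 2 1 2 1 0 1 0 1 2 3 2 3 2 3 2 3 2 3 2 3 2 3 2 1 0]
  -> pairs=15 depth=3 groups=3 -> no
String 2 '[[]][[]][][[][][]][][][][[[]]]': depth seq [1 2 1 0 1 2 1 0 1 0 1 2 1 2 1 2 1 0 1 0 1 0 1 0 1 2 3 2 1 0]
  -> pairs=15 depth=3 groups=8 -> no
String 3 '[[][]][[]][[]][[]][][[]][][[]]': depth seq [1 2 1 2 1 0 1 2 1 0 1 2 1 0 1 2 1 0 1 0 1 2 1 0 1 0 1 2 1 0]
  -> pairs=15 depth=2 groups=8 -> no
String 4 '[[[[[]]]][][][][][][]][][]': depth seq [1 2 3 4 5 4 3 2 1 2 1 2 1 2 1 2 1 2 1 2 1 0 1 0 1 0]
  -> pairs=13 depth=5 groups=3 -> yes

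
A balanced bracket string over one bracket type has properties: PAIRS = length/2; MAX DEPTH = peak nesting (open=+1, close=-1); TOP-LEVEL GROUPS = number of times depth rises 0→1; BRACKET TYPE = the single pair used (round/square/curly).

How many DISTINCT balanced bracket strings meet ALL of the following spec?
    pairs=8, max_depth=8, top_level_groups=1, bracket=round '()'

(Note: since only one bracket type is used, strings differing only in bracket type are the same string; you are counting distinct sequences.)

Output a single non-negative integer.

Answer: 1

Derivation:
Spec: pairs=8 depth=8 groups=1
Count(depth <= 8) = 429
Count(depth <= 7) = 428
Count(depth == 8) = 429 - 428 = 1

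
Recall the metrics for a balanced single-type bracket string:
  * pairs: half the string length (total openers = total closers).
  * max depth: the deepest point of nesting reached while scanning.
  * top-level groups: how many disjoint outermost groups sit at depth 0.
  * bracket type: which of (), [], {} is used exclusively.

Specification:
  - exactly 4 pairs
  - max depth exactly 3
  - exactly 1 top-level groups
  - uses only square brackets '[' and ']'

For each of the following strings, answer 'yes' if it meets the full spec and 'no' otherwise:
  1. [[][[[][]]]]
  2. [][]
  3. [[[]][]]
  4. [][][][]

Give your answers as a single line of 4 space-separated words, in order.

Answer: no no yes no

Derivation:
String 1 '[[][[[][]]]]': depth seq [1 2 1 2 3 4 3 4 3 2 1 0]
  -> pairs=6 depth=4 groups=1 -> no
String 2 '[][]': depth seq [1 0 1 0]
  -> pairs=2 depth=1 groups=2 -> no
String 3 '[[[]][]]': depth seq [1 2 3 2 1 2 1 0]
  -> pairs=4 depth=3 groups=1 -> yes
String 4 '[][][][]': depth seq [1 0 1 0 1 0 1 0]
  -> pairs=4 depth=1 groups=4 -> no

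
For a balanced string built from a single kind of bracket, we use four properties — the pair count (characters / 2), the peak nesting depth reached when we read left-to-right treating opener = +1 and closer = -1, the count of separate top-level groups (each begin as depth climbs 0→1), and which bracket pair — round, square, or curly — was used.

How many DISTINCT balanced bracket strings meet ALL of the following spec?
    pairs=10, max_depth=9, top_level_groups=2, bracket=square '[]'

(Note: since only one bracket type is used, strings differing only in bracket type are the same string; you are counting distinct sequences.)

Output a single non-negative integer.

Answer: 2

Derivation:
Spec: pairs=10 depth=9 groups=2
Count(depth <= 9) = 4862
Count(depth <= 8) = 4860
Count(depth == 9) = 4862 - 4860 = 2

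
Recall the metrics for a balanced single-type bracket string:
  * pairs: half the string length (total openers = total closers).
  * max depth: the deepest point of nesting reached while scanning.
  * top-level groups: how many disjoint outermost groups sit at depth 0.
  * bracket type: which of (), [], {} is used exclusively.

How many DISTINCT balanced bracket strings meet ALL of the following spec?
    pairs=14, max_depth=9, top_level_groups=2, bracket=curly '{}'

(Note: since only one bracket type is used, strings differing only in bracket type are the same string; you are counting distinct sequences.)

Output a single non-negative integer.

Answer: 13250

Derivation:
Spec: pairs=14 depth=9 groups=2
Count(depth <= 9) = 739450
Count(depth <= 8) = 726200
Count(depth == 9) = 739450 - 726200 = 13250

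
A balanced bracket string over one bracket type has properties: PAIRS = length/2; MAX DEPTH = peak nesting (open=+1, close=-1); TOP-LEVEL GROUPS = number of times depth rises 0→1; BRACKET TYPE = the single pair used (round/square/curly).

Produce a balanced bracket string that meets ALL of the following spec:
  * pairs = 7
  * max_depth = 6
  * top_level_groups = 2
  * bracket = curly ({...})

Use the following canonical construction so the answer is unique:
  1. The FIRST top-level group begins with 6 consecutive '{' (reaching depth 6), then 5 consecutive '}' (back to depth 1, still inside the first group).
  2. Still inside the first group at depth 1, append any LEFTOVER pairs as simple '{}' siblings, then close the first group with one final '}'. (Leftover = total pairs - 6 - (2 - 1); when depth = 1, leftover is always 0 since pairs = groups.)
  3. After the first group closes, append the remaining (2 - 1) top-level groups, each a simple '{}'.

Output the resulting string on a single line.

Spec: pairs=7 depth=6 groups=2
Leftover pairs = 7 - 6 - (2-1) = 0
First group: deep chain of depth 6 + 0 sibling pairs
Remaining 1 groups: simple '{}' each

Answer: {{{{{{}}}}}}{}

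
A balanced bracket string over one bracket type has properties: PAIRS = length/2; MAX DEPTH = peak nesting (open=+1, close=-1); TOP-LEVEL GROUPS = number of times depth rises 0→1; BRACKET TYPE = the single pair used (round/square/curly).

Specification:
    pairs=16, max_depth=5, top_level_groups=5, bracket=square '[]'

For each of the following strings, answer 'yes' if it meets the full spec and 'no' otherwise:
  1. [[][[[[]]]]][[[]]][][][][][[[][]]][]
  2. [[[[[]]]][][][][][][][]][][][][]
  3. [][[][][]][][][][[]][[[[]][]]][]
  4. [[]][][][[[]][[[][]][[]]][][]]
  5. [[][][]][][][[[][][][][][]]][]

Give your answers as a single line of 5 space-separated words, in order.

Answer: no yes no no no

Derivation:
String 1 '[[][[[[]]]]][[[]]][][][][][[[][]]][]': depth seq [1 2 1 2 3 4 5 4 3 2 1 0 1 2 3 2 1 0 1 0 1 0 1 0 1 0 1 2 3 2 3 2 1 0 1 0]
  -> pairs=18 depth=5 groups=8 -> no
String 2 '[[[[[]]]][][][][][][][]][][][][]': depth seq [1 2 3 4 5 4 3 2 1 2 1 2 1 2 1 2 1 2 1 2 1 2 1 0 1 0 1 0 1 0 1 0]
  -> pairs=16 depth=5 groups=5 -> yes
String 3 '[][[][][]][][][][[]][[[[]][]]][]': depth seq [1 0 1 2 1 2 1 2 1 0 1 0 1 0 1 0 1 2 1 0 1 2 3 4 3 2 3 2 1 0 1 0]
  -> pairs=16 depth=4 groups=8 -> no
String 4 '[[]][][][[[]][[[][]][[]]][][]]': depth seq [1 2 1 0 1 0 1 0 1 2 3 2 1 2 3 4 3 4 3 2 3 4 3 2 1 2 1 2 1 0]
  -> pairs=15 depth=4 groups=4 -> no
String 5 '[[][][]][][][[[][][][][][]]][]': depth seq [1 2 1 2 1 2 1 0 1 0 1 0 1 2 3 2 3 2 3 2 3 2 3 2 3 2 1 0 1 0]
  -> pairs=15 depth=3 groups=5 -> no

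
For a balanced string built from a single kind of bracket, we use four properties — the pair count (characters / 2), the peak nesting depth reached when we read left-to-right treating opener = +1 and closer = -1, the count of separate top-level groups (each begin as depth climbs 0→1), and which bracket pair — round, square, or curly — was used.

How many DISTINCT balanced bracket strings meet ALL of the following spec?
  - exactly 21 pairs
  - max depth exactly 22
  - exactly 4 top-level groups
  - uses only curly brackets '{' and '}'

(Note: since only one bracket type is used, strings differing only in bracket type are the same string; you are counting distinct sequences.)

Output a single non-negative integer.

Answer: 0

Derivation:
Spec: pairs=21 depth=22 groups=4
Count(depth <= 22) = 3029594040
Count(depth <= 21) = 3029594040
Count(depth == 22) = 3029594040 - 3029594040 = 0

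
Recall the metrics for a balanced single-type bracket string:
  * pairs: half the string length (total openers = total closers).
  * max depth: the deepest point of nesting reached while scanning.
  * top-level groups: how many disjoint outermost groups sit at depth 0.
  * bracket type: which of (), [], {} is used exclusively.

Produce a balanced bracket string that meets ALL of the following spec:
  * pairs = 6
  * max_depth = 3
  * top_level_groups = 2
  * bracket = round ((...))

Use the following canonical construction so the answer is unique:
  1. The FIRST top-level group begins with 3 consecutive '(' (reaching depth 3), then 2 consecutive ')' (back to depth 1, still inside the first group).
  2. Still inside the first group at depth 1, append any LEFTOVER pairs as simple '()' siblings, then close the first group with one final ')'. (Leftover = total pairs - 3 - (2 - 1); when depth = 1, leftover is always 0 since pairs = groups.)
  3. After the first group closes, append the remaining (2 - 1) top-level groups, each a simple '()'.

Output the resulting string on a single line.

Answer: ((())()())()

Derivation:
Spec: pairs=6 depth=3 groups=2
Leftover pairs = 6 - 3 - (2-1) = 2
First group: deep chain of depth 3 + 2 sibling pairs
Remaining 1 groups: simple '()' each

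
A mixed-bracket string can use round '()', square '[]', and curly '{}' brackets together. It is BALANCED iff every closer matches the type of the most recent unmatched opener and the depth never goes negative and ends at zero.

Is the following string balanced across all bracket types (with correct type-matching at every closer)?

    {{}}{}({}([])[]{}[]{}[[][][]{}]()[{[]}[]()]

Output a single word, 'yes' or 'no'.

pos 0: push '{'; stack = {
pos 1: push '{'; stack = {{
pos 2: '}' matches '{'; pop; stack = {
pos 3: '}' matches '{'; pop; stack = (empty)
pos 4: push '{'; stack = {
pos 5: '}' matches '{'; pop; stack = (empty)
pos 6: push '('; stack = (
pos 7: push '{'; stack = ({
pos 8: '}' matches '{'; pop; stack = (
pos 9: push '('; stack = ((
pos 10: push '['; stack = (([
pos 11: ']' matches '['; pop; stack = ((
pos 12: ')' matches '('; pop; stack = (
pos 13: push '['; stack = ([
pos 14: ']' matches '['; pop; stack = (
pos 15: push '{'; stack = ({
pos 16: '}' matches '{'; pop; stack = (
pos 17: push '['; stack = ([
pos 18: ']' matches '['; pop; stack = (
pos 19: push '{'; stack = ({
pos 20: '}' matches '{'; pop; stack = (
pos 21: push '['; stack = ([
pos 22: push '['; stack = ([[
pos 23: ']' matches '['; pop; stack = ([
pos 24: push '['; stack = ([[
pos 25: ']' matches '['; pop; stack = ([
pos 26: push '['; stack = ([[
pos 27: ']' matches '['; pop; stack = ([
pos 28: push '{'; stack = ([{
pos 29: '}' matches '{'; pop; stack = ([
pos 30: ']' matches '['; pop; stack = (
pos 31: push '('; stack = ((
pos 32: ')' matches '('; pop; stack = (
pos 33: push '['; stack = ([
pos 34: push '{'; stack = ([{
pos 35: push '['; stack = ([{[
pos 36: ']' matches '['; pop; stack = ([{
pos 37: '}' matches '{'; pop; stack = ([
pos 38: push '['; stack = ([[
pos 39: ']' matches '['; pop; stack = ([
pos 40: push '('; stack = ([(
pos 41: ')' matches '('; pop; stack = ([
pos 42: ']' matches '['; pop; stack = (
end: stack still non-empty (() → INVALID
Verdict: unclosed openers at end: ( → no

Answer: no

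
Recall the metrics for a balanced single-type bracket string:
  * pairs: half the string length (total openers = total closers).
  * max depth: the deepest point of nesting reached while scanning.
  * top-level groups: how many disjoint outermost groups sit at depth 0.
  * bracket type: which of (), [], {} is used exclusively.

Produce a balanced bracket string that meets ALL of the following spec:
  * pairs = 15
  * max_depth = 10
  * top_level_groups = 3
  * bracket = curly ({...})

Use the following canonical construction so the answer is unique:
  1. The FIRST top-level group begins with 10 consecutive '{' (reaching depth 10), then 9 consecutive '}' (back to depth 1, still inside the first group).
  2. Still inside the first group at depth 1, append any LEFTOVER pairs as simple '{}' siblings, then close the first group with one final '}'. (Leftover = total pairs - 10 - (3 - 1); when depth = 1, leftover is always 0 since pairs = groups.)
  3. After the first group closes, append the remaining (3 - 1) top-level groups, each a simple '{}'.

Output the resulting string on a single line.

Spec: pairs=15 depth=10 groups=3
Leftover pairs = 15 - 10 - (3-1) = 3
First group: deep chain of depth 10 + 3 sibling pairs
Remaining 2 groups: simple '{}' each

Answer: {{{{{{{{{{}}}}}}}}}{}{}{}}{}{}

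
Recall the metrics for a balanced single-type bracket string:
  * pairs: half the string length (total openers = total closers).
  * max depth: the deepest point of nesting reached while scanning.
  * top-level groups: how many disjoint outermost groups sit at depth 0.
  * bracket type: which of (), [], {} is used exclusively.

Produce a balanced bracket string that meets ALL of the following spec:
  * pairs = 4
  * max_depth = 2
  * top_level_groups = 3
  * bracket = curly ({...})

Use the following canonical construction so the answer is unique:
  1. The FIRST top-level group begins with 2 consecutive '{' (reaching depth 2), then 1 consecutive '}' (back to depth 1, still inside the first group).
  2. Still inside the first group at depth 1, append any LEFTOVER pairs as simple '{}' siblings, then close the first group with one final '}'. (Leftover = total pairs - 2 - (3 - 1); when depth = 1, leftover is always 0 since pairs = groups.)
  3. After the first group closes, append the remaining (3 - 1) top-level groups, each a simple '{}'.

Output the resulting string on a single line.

Spec: pairs=4 depth=2 groups=3
Leftover pairs = 4 - 2 - (3-1) = 0
First group: deep chain of depth 2 + 0 sibling pairs
Remaining 2 groups: simple '{}' each

Answer: {{}}{}{}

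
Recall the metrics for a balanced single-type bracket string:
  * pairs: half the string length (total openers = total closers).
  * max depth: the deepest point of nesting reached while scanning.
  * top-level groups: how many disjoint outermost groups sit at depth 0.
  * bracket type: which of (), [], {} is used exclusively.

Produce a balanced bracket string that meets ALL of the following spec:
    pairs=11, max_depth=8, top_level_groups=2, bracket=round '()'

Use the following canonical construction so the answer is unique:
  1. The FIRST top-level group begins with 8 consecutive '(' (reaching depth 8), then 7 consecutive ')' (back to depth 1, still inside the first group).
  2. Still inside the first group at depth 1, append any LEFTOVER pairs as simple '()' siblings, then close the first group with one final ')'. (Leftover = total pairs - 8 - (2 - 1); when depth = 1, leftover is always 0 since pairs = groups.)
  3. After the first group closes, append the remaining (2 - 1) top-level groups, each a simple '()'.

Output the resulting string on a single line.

Answer: (((((((()))))))()())()

Derivation:
Spec: pairs=11 depth=8 groups=2
Leftover pairs = 11 - 8 - (2-1) = 2
First group: deep chain of depth 8 + 2 sibling pairs
Remaining 1 groups: simple '()' each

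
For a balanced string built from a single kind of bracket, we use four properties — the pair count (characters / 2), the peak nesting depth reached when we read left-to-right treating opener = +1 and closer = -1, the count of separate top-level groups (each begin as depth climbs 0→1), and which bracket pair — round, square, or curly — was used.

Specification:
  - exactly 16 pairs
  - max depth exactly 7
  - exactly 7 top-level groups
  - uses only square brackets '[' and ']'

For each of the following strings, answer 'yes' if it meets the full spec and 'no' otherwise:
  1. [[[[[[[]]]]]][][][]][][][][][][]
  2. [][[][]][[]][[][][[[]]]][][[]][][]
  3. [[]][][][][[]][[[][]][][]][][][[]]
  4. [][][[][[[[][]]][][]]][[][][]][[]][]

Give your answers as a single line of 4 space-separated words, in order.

String 1 '[[[[[[[]]]]]][][][]][][][][][][]': depth seq [1 2 3 4 5 6 7 6 5 4 3 2 1 2 1 2 1 2 1 0 1 0 1 0 1 0 1 0 1 0 1 0]
  -> pairs=16 depth=7 groups=7 -> yes
String 2 '[][[][]][[]][[][][[[]]]][][[]][][]': depth seq [1 0 1 2 1 2 1 0 1 2 1 0 1 2 1 2 1 2 3 4 3 2 1 0 1 0 1 2 1 0 1 0 1 0]
  -> pairs=17 depth=4 groups=8 -> no
String 3 '[[]][][][][[]][[[][]][][]][][][[]]': depth seq [1 2 1 0 1 0 1 0 1 0 1 2 1 0 1 2 3 2 3 2 1 2 1 2 1 0 1 0 1 0 1 2 1 0]
  -> pairs=17 depth=3 groups=9 -> no
String 4 '[][][[][[[[][]]][][]]][[][][]][[]][]': depth seq [1 0 1 0 1 2 1 2 3 4 5 4 5 4 3 2 3 2 3 2 1 0 1 2 1 2 1 2 1 0 1 2 1 0 1 0]
  -> pairs=18 depth=5 groups=6 -> no

Answer: yes no no no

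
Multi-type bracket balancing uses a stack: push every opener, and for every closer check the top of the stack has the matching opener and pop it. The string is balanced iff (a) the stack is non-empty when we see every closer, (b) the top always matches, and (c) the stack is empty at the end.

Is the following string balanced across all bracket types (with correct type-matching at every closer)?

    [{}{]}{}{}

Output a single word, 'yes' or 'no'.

Answer: no

Derivation:
pos 0: push '['; stack = [
pos 1: push '{'; stack = [{
pos 2: '}' matches '{'; pop; stack = [
pos 3: push '{'; stack = [{
pos 4: saw closer ']' but top of stack is '{' (expected '}') → INVALID
Verdict: type mismatch at position 4: ']' closes '{' → no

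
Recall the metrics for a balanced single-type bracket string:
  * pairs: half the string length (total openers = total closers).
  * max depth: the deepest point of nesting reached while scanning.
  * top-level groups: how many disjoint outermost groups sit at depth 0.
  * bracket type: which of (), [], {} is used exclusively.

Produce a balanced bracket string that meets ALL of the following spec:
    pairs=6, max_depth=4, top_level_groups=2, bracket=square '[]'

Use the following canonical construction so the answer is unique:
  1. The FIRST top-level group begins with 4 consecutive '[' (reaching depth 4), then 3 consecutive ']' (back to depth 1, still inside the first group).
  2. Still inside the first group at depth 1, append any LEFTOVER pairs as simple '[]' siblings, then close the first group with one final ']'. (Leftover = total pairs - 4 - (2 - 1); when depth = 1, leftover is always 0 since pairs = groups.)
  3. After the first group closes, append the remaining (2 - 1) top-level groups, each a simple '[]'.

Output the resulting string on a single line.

Spec: pairs=6 depth=4 groups=2
Leftover pairs = 6 - 4 - (2-1) = 1
First group: deep chain of depth 4 + 1 sibling pairs
Remaining 1 groups: simple '[]' each

Answer: [[[[]]][]][]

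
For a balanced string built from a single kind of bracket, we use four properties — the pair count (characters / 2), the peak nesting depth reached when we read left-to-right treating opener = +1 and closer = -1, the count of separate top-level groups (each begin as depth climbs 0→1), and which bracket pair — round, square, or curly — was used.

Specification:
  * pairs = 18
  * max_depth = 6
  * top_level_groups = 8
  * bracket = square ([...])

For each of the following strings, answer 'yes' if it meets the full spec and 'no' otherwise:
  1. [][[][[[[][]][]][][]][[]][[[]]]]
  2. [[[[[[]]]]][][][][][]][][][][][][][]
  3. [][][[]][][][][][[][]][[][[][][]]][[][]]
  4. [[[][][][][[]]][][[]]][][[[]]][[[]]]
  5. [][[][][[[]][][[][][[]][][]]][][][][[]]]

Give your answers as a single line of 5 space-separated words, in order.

String 1 '[][[][[[[][]][]][][]][[]][[[]]]]': depth seq [1 0 1 2 1 2 3 4 5 4 5 4 3 4 3 2 3 2 3 2 1 2 3 2 1 2 3 4 3 2 1 0]
  -> pairs=16 depth=5 groups=2 -> no
String 2 '[[[[[[]]]]][][][][][]][][][][][][][]': depth seq [1 2 3 4 5 6 5 4 3 2 1 2 1 2 1 2 1 2 1 2 1 0 1 0 1 0 1 0 1 0 1 0 1 0 1 0]
  -> pairs=18 depth=6 groups=8 -> yes
String 3 '[][][[]][][][][][[][]][[][[][][]]][[][]]': depth seq [1 0 1 0 1 2 1 0 1 0 1 0 1 0 1 0 1 2 1 2 1 0 1 2 1 2 3 2 3 2 3 2 1 0 1 2 1 2 1 0]
  -> pairs=20 depth=3 groups=10 -> no
String 4 '[[[][][][][[]]][][[]]][][[[]]][[[]]]': depth seq [1 2 3 2 3 2 3 2 3 2 3 4 3 2 1 2 1 2 3 2 1 0 1 0 1 2 3 2 1 0 1 2 3 2 1 0]
  -> pairs=18 depth=4 groups=4 -> no
String 5 '[][[][][[[]][][[][][[]][][]]][][][][[]]]': depth seq [1 0 1 2 1 2 1 2 3 4 3 2 3 2 3 4 3 4 3 4 5 4 3 4 3 4 3 2 1 2 1 2 1 2 1 2 3 2 1 0]
  -> pairs=20 depth=5 groups=2 -> no

Answer: no yes no no no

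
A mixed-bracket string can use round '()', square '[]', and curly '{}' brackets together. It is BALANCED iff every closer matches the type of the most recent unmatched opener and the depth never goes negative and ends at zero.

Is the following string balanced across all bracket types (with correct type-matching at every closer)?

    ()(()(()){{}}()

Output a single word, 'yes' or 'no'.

Answer: no

Derivation:
pos 0: push '('; stack = (
pos 1: ')' matches '('; pop; stack = (empty)
pos 2: push '('; stack = (
pos 3: push '('; stack = ((
pos 4: ')' matches '('; pop; stack = (
pos 5: push '('; stack = ((
pos 6: push '('; stack = (((
pos 7: ')' matches '('; pop; stack = ((
pos 8: ')' matches '('; pop; stack = (
pos 9: push '{'; stack = ({
pos 10: push '{'; stack = ({{
pos 11: '}' matches '{'; pop; stack = ({
pos 12: '}' matches '{'; pop; stack = (
pos 13: push '('; stack = ((
pos 14: ')' matches '('; pop; stack = (
end: stack still non-empty (() → INVALID
Verdict: unclosed openers at end: ( → no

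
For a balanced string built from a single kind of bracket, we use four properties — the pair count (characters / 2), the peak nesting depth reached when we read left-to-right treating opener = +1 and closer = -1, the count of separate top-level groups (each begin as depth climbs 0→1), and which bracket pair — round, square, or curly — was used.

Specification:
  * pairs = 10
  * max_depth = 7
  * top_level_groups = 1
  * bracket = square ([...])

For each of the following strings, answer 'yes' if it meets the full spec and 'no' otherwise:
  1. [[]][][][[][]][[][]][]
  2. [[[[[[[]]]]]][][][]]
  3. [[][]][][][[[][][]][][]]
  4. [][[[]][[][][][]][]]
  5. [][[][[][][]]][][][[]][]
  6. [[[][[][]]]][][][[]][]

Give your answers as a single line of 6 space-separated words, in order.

Answer: no yes no no no no

Derivation:
String 1 '[[]][][][[][]][[][]][]': depth seq [1 2 1 0 1 0 1 0 1 2 1 2 1 0 1 2 1 2 1 0 1 0]
  -> pairs=11 depth=2 groups=6 -> no
String 2 '[[[[[[[]]]]]][][][]]': depth seq [1 2 3 4 5 6 7 6 5 4 3 2 1 2 1 2 1 2 1 0]
  -> pairs=10 depth=7 groups=1 -> yes
String 3 '[[][]][][][[[][][]][][]]': depth seq [1 2 1 2 1 0 1 0 1 0 1 2 3 2 3 2 3 2 1 2 1 2 1 0]
  -> pairs=12 depth=3 groups=4 -> no
String 4 '[][[[]][[][][][]][]]': depth seq [1 0 1 2 3 2 1 2 3 2 3 2 3 2 3 2 1 2 1 0]
  -> pairs=10 depth=3 groups=2 -> no
String 5 '[][[][[][][]]][][][[]][]': depth seq [1 0 1 2 1 2 3 2 3 2 3 2 1 0 1 0 1 0 1 2 1 0 1 0]
  -> pairs=12 depth=3 groups=6 -> no
String 6 '[[[][[][]]]][][][[]][]': depth seq [1 2 3 2 3 4 3 4 3 2 1 0 1 0 1 0 1 2 1 0 1 0]
  -> pairs=11 depth=4 groups=5 -> no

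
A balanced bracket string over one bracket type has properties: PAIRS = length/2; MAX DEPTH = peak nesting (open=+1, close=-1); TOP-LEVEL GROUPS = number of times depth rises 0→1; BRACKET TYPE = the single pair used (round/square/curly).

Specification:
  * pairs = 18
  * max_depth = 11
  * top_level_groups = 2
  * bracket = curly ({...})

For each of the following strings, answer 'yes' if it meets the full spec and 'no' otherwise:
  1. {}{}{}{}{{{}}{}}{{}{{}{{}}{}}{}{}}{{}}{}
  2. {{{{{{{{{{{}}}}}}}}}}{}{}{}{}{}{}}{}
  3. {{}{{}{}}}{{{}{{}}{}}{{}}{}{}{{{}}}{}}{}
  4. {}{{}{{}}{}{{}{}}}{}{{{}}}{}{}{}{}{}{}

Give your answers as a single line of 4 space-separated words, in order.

String 1 '{}{}{}{}{{{}}{}}{{}{{}{{}}{}}{}{}}{{}}{}': depth seq [1 0 1 0 1 0 1 0 1 2 3 2 1 2 1 0 1 2 1 2 3 2 3 4 3 2 3 2 1 2 1 2 1 0 1 2 1 0 1 0]
  -> pairs=20 depth=4 groups=8 -> no
String 2 '{{{{{{{{{{{}}}}}}}}}}{}{}{}{}{}{}}{}': depth seq [1 2 3 4 5 6 7 8 9 10 11 10 9 8 7 6 5 4 3 2 1 2 1 2 1 2 1 2 1 2 1 2 1 0 1 0]
  -> pairs=18 depth=11 groups=2 -> yes
String 3 '{{}{{}{}}}{{{}{{}}{}}{{}}{}{}{{{}}}{}}{}': depth seq [1 2 1 2 3 2 3 2 1 0 1 2 3 2 3 4 3 2 3 2 1 2 3 2 1 2 1 2 1 2 3 4 3 2 1 2 1 0 1 0]
  -> pairs=20 depth=4 groups=3 -> no
String 4 '{}{{}{{}}{}{{}{}}}{}{{{}}}{}{}{}{}{}{}': depth seq [1 0 1 2 1 2 3 2 1 2 1 2 3 2 3 2 1 0 1 0 1 2 3 2 1 0 1 0 1 0 1 0 1 0 1 0 1 0]
  -> pairs=19 depth=3 groups=10 -> no

Answer: no yes no no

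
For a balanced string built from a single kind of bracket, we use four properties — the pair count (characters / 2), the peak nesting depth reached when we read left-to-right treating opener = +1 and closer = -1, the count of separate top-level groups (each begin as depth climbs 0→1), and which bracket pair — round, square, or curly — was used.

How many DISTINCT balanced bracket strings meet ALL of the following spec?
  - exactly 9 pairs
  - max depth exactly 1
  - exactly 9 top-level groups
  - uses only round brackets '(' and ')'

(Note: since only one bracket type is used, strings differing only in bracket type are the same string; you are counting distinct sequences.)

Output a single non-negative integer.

Answer: 1

Derivation:
Spec: pairs=9 depth=1 groups=9
Count(depth <= 1) = 1
Count(depth <= 0) = 0
Count(depth == 1) = 1 - 0 = 1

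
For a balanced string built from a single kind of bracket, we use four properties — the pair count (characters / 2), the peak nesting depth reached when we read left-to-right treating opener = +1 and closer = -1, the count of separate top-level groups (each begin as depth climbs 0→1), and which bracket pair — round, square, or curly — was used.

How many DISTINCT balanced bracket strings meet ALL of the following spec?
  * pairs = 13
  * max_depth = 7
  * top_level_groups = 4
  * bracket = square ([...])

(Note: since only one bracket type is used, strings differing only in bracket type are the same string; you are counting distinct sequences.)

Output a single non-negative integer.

Answer: 3048

Derivation:
Spec: pairs=13 depth=7 groups=4
Count(depth <= 7) = 89764
Count(depth <= 6) = 86716
Count(depth == 7) = 89764 - 86716 = 3048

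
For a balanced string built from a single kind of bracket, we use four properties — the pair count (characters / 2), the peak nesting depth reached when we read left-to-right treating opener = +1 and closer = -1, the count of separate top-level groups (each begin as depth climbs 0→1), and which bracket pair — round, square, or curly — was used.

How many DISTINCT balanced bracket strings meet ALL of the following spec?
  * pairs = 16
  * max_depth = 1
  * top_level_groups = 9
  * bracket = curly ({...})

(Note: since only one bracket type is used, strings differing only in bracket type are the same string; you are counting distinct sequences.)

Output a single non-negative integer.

Spec: pairs=16 depth=1 groups=9
Count(depth <= 1) = 0
Count(depth <= 0) = 0
Count(depth == 1) = 0 - 0 = 0

Answer: 0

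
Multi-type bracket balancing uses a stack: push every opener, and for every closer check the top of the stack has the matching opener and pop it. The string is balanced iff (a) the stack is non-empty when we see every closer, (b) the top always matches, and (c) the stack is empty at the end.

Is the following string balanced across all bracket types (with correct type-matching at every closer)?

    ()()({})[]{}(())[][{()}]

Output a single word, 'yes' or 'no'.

Answer: yes

Derivation:
pos 0: push '('; stack = (
pos 1: ')' matches '('; pop; stack = (empty)
pos 2: push '('; stack = (
pos 3: ')' matches '('; pop; stack = (empty)
pos 4: push '('; stack = (
pos 5: push '{'; stack = ({
pos 6: '}' matches '{'; pop; stack = (
pos 7: ')' matches '('; pop; stack = (empty)
pos 8: push '['; stack = [
pos 9: ']' matches '['; pop; stack = (empty)
pos 10: push '{'; stack = {
pos 11: '}' matches '{'; pop; stack = (empty)
pos 12: push '('; stack = (
pos 13: push '('; stack = ((
pos 14: ')' matches '('; pop; stack = (
pos 15: ')' matches '('; pop; stack = (empty)
pos 16: push '['; stack = [
pos 17: ']' matches '['; pop; stack = (empty)
pos 18: push '['; stack = [
pos 19: push '{'; stack = [{
pos 20: push '('; stack = [{(
pos 21: ')' matches '('; pop; stack = [{
pos 22: '}' matches '{'; pop; stack = [
pos 23: ']' matches '['; pop; stack = (empty)
end: stack empty → VALID
Verdict: properly nested → yes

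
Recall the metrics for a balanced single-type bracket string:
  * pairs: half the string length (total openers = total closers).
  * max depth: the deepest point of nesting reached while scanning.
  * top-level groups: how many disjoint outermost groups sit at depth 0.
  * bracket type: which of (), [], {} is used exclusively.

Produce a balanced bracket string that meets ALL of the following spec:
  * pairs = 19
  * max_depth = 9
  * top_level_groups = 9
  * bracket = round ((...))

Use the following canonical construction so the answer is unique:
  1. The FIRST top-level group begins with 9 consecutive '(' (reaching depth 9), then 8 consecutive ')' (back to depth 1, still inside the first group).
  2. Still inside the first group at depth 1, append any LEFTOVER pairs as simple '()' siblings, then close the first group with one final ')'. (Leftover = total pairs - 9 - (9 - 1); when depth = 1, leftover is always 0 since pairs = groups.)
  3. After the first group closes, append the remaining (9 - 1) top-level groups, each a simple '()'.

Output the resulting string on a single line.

Answer: ((((((((())))))))()())()()()()()()()()

Derivation:
Spec: pairs=19 depth=9 groups=9
Leftover pairs = 19 - 9 - (9-1) = 2
First group: deep chain of depth 9 + 2 sibling pairs
Remaining 8 groups: simple '()' each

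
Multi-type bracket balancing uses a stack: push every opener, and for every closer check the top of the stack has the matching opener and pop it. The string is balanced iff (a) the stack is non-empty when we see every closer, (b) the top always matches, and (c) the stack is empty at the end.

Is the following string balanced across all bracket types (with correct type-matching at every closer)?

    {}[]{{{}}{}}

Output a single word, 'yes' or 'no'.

pos 0: push '{'; stack = {
pos 1: '}' matches '{'; pop; stack = (empty)
pos 2: push '['; stack = [
pos 3: ']' matches '['; pop; stack = (empty)
pos 4: push '{'; stack = {
pos 5: push '{'; stack = {{
pos 6: push '{'; stack = {{{
pos 7: '}' matches '{'; pop; stack = {{
pos 8: '}' matches '{'; pop; stack = {
pos 9: push '{'; stack = {{
pos 10: '}' matches '{'; pop; stack = {
pos 11: '}' matches '{'; pop; stack = (empty)
end: stack empty → VALID
Verdict: properly nested → yes

Answer: yes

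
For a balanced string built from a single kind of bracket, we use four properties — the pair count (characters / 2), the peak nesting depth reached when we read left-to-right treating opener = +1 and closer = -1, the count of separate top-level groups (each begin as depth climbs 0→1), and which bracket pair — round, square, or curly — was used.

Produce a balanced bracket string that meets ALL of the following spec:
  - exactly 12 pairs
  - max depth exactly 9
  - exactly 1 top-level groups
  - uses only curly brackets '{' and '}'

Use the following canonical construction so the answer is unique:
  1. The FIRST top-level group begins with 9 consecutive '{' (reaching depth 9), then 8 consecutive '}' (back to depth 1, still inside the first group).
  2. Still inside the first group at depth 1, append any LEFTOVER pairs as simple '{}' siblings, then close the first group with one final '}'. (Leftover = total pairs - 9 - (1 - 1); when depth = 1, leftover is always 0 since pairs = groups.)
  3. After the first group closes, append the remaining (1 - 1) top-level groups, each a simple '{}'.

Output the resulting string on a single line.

Answer: {{{{{{{{{}}}}}}}}{}{}{}}

Derivation:
Spec: pairs=12 depth=9 groups=1
Leftover pairs = 12 - 9 - (1-1) = 3
First group: deep chain of depth 9 + 3 sibling pairs
Remaining 0 groups: simple '{}' each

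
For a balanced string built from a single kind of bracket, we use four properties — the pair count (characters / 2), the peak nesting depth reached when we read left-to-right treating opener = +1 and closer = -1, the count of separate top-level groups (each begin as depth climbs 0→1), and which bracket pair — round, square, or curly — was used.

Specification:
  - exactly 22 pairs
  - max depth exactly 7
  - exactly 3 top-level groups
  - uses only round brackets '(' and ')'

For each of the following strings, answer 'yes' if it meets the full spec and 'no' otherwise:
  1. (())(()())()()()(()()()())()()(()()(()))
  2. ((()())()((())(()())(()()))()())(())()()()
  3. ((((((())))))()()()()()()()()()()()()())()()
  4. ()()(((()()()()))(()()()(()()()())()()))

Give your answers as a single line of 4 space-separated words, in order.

Answer: no no yes no

Derivation:
String 1 '(())(()())()()()(()()()())()()(()()(()))': depth seq [1 2 1 0 1 2 1 2 1 0 1 0 1 0 1 0 1 2 1 2 1 2 1 2 1 0 1 0 1 0 1 2 1 2 1 2 3 2 1 0]
  -> pairs=20 depth=3 groups=9 -> no
String 2 '((()())()((())(()())(()()))()())(())()()()': depth seq [1 2 3 2 3 2 1 2 1 2 3 4 3 2 3 4 3 4 3 2 3 4 3 4 3 2 1 2 1 2 1 0 1 2 1 0 1 0 1 0 1 0]
  -> pairs=21 depth=4 groups=5 -> no
String 3 '((((((())))))()()()()()()()()()()()()())()()': depth seq [1 2 3 4 5 6 7 6 5 4 3 2 1 2 1 2 1 2 1 2 1 2 1 2 1 2 1 2 1 2 1 2 1 2 1 2 1 2 1 0 1 0 1 0]
  -> pairs=22 depth=7 groups=3 -> yes
String 4 '()()(((()()()()))(()()()(()()()())()()))': depth seq [1 0 1 0 1 2 3 4 3 4 3 4 3 4 3 2 1 2 3 2 3 2 3 2 3 4 3 4 3 4 3 4 3 2 3 2 3 2 1 0]
  -> pairs=20 depth=4 groups=3 -> no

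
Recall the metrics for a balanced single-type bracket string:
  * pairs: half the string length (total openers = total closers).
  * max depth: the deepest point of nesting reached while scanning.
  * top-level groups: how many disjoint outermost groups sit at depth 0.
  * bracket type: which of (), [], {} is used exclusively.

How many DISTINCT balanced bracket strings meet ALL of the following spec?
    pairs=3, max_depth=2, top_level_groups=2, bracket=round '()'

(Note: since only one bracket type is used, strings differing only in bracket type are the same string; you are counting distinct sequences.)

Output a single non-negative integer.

Spec: pairs=3 depth=2 groups=2
Count(depth <= 2) = 2
Count(depth <= 1) = 0
Count(depth == 2) = 2 - 0 = 2

Answer: 2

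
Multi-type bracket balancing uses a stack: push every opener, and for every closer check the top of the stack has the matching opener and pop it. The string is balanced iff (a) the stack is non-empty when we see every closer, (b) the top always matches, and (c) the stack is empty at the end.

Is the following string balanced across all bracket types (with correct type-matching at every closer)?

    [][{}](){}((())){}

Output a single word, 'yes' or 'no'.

pos 0: push '['; stack = [
pos 1: ']' matches '['; pop; stack = (empty)
pos 2: push '['; stack = [
pos 3: push '{'; stack = [{
pos 4: '}' matches '{'; pop; stack = [
pos 5: ']' matches '['; pop; stack = (empty)
pos 6: push '('; stack = (
pos 7: ')' matches '('; pop; stack = (empty)
pos 8: push '{'; stack = {
pos 9: '}' matches '{'; pop; stack = (empty)
pos 10: push '('; stack = (
pos 11: push '('; stack = ((
pos 12: push '('; stack = (((
pos 13: ')' matches '('; pop; stack = ((
pos 14: ')' matches '('; pop; stack = (
pos 15: ')' matches '('; pop; stack = (empty)
pos 16: push '{'; stack = {
pos 17: '}' matches '{'; pop; stack = (empty)
end: stack empty → VALID
Verdict: properly nested → yes

Answer: yes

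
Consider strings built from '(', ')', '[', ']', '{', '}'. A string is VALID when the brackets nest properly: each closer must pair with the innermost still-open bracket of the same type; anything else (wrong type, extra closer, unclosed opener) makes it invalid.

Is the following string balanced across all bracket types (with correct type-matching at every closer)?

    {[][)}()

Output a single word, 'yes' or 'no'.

pos 0: push '{'; stack = {
pos 1: push '['; stack = {[
pos 2: ']' matches '['; pop; stack = {
pos 3: push '['; stack = {[
pos 4: saw closer ')' but top of stack is '[' (expected ']') → INVALID
Verdict: type mismatch at position 4: ')' closes '[' → no

Answer: no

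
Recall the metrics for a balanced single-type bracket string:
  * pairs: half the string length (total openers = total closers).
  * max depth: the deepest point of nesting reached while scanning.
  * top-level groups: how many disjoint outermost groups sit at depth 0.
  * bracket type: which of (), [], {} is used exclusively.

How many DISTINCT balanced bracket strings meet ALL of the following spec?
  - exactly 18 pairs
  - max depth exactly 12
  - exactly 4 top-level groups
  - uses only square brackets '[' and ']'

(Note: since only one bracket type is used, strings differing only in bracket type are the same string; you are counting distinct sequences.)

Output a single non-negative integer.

Answer: 12768

Derivation:
Spec: pairs=18 depth=12 groups=4
Count(depth <= 12) = 58927834
Count(depth <= 11) = 58915066
Count(depth == 12) = 58927834 - 58915066 = 12768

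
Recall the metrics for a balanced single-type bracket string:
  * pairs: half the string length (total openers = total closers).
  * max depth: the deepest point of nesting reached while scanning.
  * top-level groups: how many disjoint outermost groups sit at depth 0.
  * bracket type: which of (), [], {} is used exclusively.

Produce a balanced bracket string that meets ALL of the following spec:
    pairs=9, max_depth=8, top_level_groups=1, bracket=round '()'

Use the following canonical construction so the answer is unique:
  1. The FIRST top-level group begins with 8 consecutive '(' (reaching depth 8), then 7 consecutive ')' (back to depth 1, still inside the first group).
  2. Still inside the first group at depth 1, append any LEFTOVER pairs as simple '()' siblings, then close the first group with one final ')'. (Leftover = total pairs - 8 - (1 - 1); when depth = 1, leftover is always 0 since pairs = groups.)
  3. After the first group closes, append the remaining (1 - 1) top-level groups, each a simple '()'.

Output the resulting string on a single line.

Spec: pairs=9 depth=8 groups=1
Leftover pairs = 9 - 8 - (1-1) = 1
First group: deep chain of depth 8 + 1 sibling pairs
Remaining 0 groups: simple '()' each

Answer: (((((((()))))))())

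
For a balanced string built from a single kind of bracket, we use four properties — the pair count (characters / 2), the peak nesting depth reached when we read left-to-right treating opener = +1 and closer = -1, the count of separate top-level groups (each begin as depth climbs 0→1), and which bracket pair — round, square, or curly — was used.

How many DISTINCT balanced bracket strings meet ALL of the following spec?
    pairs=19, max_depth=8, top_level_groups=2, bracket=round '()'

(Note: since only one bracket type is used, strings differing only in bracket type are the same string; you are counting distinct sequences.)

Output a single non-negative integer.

Spec: pairs=19 depth=8 groups=2
Count(depth <= 8) = 417118050
Count(depth <= 7) = 345841920
Count(depth == 8) = 417118050 - 345841920 = 71276130

Answer: 71276130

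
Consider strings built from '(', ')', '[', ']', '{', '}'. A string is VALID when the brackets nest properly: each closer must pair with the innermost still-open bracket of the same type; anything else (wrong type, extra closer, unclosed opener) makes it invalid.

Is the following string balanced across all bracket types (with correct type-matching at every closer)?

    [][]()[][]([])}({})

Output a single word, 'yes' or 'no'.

Answer: no

Derivation:
pos 0: push '['; stack = [
pos 1: ']' matches '['; pop; stack = (empty)
pos 2: push '['; stack = [
pos 3: ']' matches '['; pop; stack = (empty)
pos 4: push '('; stack = (
pos 5: ')' matches '('; pop; stack = (empty)
pos 6: push '['; stack = [
pos 7: ']' matches '['; pop; stack = (empty)
pos 8: push '['; stack = [
pos 9: ']' matches '['; pop; stack = (empty)
pos 10: push '('; stack = (
pos 11: push '['; stack = ([
pos 12: ']' matches '['; pop; stack = (
pos 13: ')' matches '('; pop; stack = (empty)
pos 14: saw closer '}' but stack is empty → INVALID
Verdict: unmatched closer '}' at position 14 → no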